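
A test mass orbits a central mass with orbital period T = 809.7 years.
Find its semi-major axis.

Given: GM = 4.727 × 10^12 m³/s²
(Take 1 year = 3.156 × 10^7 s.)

Convert to SI: T = 809.7 years = 2.55541e+10 s.
Invert Kepler's third law: a = (GM · T² / (4π²))^(1/3).
Substituting T = 2.55541e+10 s and GM = 4.727e+12 m³/s²:
a = (4.727e+12 · (2.55541e+10)² / (4π²))^(1/3) m
a ≈ 4.276e+10 m = 4.276 × 10^10 m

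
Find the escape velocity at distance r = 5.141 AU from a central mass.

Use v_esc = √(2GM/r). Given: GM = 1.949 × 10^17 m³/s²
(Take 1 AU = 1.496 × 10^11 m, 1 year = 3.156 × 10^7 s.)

Convert to SI: r = 5.141 AU = 7.69094e+11 m.
Escape velocity comes from setting total energy to zero: ½v² − GM/r = 0 ⇒ v_esc = √(2GM / r).
v_esc = √(2 · 1.949e+17 / 7.69094e+11) m/s ≈ 711.9 m/s = 0.1502 AU/year.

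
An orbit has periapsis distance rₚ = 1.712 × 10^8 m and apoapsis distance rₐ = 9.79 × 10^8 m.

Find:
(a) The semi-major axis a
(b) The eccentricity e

(a) a = (rₚ + rₐ) / 2 = (1.712e+08 + 9.79e+08) / 2 ≈ 5.751e+08 m = 5.751 × 10^8 m.
(b) e = (rₐ − rₚ) / (rₐ + rₚ) = (9.79e+08 − 1.712e+08) / (9.79e+08 + 1.712e+08) ≈ 0.7023.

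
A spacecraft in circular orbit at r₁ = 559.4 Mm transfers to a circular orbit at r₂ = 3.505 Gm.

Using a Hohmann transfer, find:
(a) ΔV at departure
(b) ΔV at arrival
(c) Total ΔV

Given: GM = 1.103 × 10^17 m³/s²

Convert to SI: r₁ = 559.4 Mm = 5.594e+08 m; r₂ = 3.505 Gm = 3.505e+09 m.
Transfer semi-major axis: a_t = (r₁ + r₂)/2 = (5.594e+08 + 3.505e+09)/2 = 2.0322e+09 m.
Circular speeds: v₁ = √(GM/r₁) = 14041.9 m/s, v₂ = √(GM/r₂) = 5609.75 m/s.
Transfer speeds (vis-viva v² = GM(2/r − 1/a_t)): v₁ᵗ = 18441.1 m/s, v₂ᵗ = 2943.21 m/s.
(a) ΔV₁ = |v₁ᵗ − v₁| ≈ 4399 m/s = 4.399 km/s.
(b) ΔV₂ = |v₂ − v₂ᵗ| ≈ 2667 m/s = 2.667 km/s.
(c) ΔV_total = ΔV₁ + ΔV₂ ≈ 7066 m/s = 7.066 km/s.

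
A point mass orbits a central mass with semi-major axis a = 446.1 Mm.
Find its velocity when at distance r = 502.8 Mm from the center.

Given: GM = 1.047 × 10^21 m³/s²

Convert to SI: a = 446.1 Mm = 4.461e+08 m; r = 502.8 Mm = 5.028e+08 m.
Vis-viva: v = √(GM · (2/r − 1/a)).
2/r − 1/a = 2/5.028e+08 − 1/4.461e+08 = 1.73607e-09 m⁻¹.
v = √(1.047e+21 · 1.73607e-09) m/s ≈ 1.348e+06 m/s = 1348 km/s.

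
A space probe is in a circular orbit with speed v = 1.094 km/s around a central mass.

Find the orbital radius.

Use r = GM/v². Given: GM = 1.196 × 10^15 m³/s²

Convert to SI: v = 1.094 km/s = 1094 m/s.
For a circular orbit, v² = GM / r, so r = GM / v².
r = 1.196e+15 / (1094)² m ≈ 9.993e+08 m = 999.3 Mm.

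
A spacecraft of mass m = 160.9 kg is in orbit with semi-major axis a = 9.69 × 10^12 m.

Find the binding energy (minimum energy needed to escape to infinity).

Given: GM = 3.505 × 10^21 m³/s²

Total orbital energy is E = −GMm/(2a); binding energy is E_bind = −E = GMm/(2a).
E_bind = 3.505e+21 · 160.9 / (2 · 9.69e+12) J ≈ 2.91e+10 J = 29.1 GJ.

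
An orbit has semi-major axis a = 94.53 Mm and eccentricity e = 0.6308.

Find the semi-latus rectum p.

Convert to SI: a = 94.53 Mm = 9.453e+07 m.
p = a (1 − e²).
p = 9.453e+07 · (1 − (0.6308)²) = 9.453e+07 · 0.602091 ≈ 5.692e+07 m = 56.92 Mm.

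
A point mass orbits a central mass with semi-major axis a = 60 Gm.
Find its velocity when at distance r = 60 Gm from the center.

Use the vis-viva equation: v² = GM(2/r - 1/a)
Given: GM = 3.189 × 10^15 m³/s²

Convert to SI: a = 60 Gm = 6e+10 m; r = 60 Gm = 6e+10 m.
Vis-viva: v = √(GM · (2/r − 1/a)).
2/r − 1/a = 2/6e+10 − 1/6e+10 = 1.66667e-11 m⁻¹.
v = √(3.189e+15 · 1.66667e-11) m/s ≈ 230.5 m/s = 230.5 m/s.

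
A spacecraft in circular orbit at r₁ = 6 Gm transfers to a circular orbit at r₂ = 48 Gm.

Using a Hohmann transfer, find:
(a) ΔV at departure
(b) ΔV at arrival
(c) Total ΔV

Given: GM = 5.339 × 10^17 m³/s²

Convert to SI: r₁ = 6 Gm = 6e+09 m; r₂ = 48 Gm = 4.8e+10 m.
Transfer semi-major axis: a_t = (r₁ + r₂)/2 = (6e+09 + 4.8e+10)/2 = 2.7e+10 m.
Circular speeds: v₁ = √(GM/r₁) = 9433.1 m/s, v₂ = √(GM/r₂) = 3335.1 m/s.
Transfer speeds (vis-viva v² = GM(2/r − 1/a_t)): v₁ᵗ = 12577.5 m/s, v₂ᵗ = 1572.18 m/s.
(a) ΔV₁ = |v₁ᵗ − v₁| ≈ 3144 m/s = 3.144 km/s.
(b) ΔV₂ = |v₂ − v₂ᵗ| ≈ 1763 m/s = 1.763 km/s.
(c) ΔV_total = ΔV₁ + ΔV₂ ≈ 4907 m/s = 4.907 km/s.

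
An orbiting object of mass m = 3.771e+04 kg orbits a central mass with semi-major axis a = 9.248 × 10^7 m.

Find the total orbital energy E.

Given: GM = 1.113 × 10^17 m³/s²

E = −GMm / (2a).
E = −1.113e+17 · 3.771e+04 / (2 · 9.248e+07) J ≈ -2.269e+13 J = -22.69 TJ.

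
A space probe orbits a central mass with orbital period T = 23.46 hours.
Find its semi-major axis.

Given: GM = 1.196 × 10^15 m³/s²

Convert to SI: T = 23.46 hours = 84456 s.
Invert Kepler's third law: a = (GM · T² / (4π²))^(1/3).
Substituting T = 84456 s and GM = 1.196e+15 m³/s²:
a = (1.196e+15 · (84456)² / (4π²))^(1/3) m
a ≈ 6.001e+07 m = 60.01 Mm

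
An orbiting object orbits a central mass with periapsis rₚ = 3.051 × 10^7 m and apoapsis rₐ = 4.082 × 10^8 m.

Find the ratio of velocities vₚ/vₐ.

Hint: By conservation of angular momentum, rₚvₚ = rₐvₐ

Conservation of angular momentum gives rₚvₚ = rₐvₐ, so vₚ/vₐ = rₐ/rₚ.
vₚ/vₐ = 4.082e+08 / 3.051e+07 ≈ 13.38.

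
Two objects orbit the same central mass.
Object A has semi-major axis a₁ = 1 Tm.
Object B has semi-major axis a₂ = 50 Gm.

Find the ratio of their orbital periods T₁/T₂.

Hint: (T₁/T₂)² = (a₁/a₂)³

Convert to SI: a₁ = 1 Tm = 1e+12 m; a₂ = 50 Gm = 5e+10 m.
From Kepler's third law, (T₁/T₂)² = (a₁/a₂)³, so T₁/T₂ = (a₁/a₂)^(3/2).
a₁/a₂ = 1e+12 / 5e+10 = 20.
T₁/T₂ = (20)^(3/2) ≈ 89.44.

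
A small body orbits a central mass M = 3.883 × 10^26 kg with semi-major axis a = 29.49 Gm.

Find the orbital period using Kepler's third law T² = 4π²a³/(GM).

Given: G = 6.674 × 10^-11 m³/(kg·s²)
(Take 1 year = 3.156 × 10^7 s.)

Convert to SI: a = 29.49 Gm = 2.949e+10 m.
GM = G · M = 6.674e-11 · 3.883e+26 = 2.59151e+16 m³/s².
Kepler's third law: T = 2π √(a³ / GM).
Substituting a = 2.949e+10 m and GM = 2.59151e+16 m³/s²:
T = 2π √((2.949e+10)³ / 2.59151e+16) s
T ≈ 1.977e+08 s = 6.263 years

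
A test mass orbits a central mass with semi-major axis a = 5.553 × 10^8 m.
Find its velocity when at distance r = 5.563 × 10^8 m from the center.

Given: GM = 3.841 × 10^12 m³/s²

Vis-viva: v = √(GM · (2/r − 1/a)).
2/r − 1/a = 2/5.563e+08 − 1/5.553e+08 = 1.79435e-09 m⁻¹.
v = √(3.841e+12 · 1.79435e-09) m/s ≈ 83.02 m/s = 83.02 m/s.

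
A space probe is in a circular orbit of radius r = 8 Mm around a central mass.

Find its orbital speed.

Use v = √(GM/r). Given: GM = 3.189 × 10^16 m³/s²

Convert to SI: r = 8 Mm = 8e+06 m.
For a circular orbit, gravity supplies the centripetal force, so v = √(GM / r).
v = √(3.189e+16 / 8e+06) m/s ≈ 6.314e+04 m/s = 63.14 km/s.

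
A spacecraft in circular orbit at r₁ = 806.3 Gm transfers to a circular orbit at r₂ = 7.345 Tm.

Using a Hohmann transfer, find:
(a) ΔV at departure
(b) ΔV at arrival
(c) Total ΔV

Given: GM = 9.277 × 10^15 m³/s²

Convert to SI: r₁ = 806.3 Gm = 8.063e+11 m; r₂ = 7.345 Tm = 7.345e+12 m.
Transfer semi-major axis: a_t = (r₁ + r₂)/2 = (8.063e+11 + 7.345e+12)/2 = 4.07565e+12 m.
Circular speeds: v₁ = √(GM/r₁) = 107.264 m/s, v₂ = √(GM/r₂) = 35.5392 m/s.
Transfer speeds (vis-viva v² = GM(2/r − 1/a_t)): v₁ᵗ = 143.997 m/s, v₂ᵗ = 15.8073 m/s.
(a) ΔV₁ = |v₁ᵗ − v₁| ≈ 36.73 m/s = 36.73 m/s.
(b) ΔV₂ = |v₂ − v₂ᵗ| ≈ 19.73 m/s = 19.73 m/s.
(c) ΔV_total = ΔV₁ + ΔV₂ ≈ 56.46 m/s = 56.46 m/s.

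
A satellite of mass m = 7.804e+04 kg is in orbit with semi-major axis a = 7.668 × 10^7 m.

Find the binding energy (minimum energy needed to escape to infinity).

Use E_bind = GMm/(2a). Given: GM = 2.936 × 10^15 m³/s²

Total orbital energy is E = −GMm/(2a); binding energy is E_bind = −E = GMm/(2a).
E_bind = 2.936e+15 · 7.804e+04 / (2 · 7.668e+07) J ≈ 1.494e+12 J = 1.494 TJ.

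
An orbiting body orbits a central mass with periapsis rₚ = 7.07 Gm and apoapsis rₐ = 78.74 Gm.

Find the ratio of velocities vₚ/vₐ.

Convert to SI: rₚ = 7.07 Gm = 7.07e+09 m; rₐ = 78.74 Gm = 7.874e+10 m.
Conservation of angular momentum gives rₚvₚ = rₐvₐ, so vₚ/vₐ = rₐ/rₚ.
vₚ/vₐ = 7.874e+10 / 7.07e+09 ≈ 11.14.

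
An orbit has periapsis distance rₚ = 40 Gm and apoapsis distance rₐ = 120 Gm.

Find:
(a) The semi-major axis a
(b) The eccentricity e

Convert to SI: rₚ = 40 Gm = 4e+10 m; rₐ = 120 Gm = 1.2e+11 m.
(a) a = (rₚ + rₐ) / 2 = (4e+10 + 1.2e+11) / 2 ≈ 8e+10 m = 80 Gm.
(b) e = (rₐ − rₚ) / (rₐ + rₚ) = (1.2e+11 − 4e+10) / (1.2e+11 + 4e+10) ≈ 0.5.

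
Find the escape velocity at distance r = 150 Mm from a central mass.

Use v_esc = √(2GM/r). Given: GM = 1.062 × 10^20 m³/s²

Convert to SI: r = 150 Mm = 1.5e+08 m.
Escape velocity comes from setting total energy to zero: ½v² − GM/r = 0 ⇒ v_esc = √(2GM / r).
v_esc = √(2 · 1.062e+20 / 1.5e+08) m/s ≈ 1.19e+06 m/s = 1190 km/s.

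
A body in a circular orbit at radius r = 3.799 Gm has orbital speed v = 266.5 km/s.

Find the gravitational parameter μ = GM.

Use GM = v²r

Convert to SI: r = 3.799 Gm = 3.799e+09 m; v = 266.5 km/s = 266500 m/s.
For a circular orbit v² = GM/r, so GM = v² · r.
GM = (266500)² · 3.799e+09 m³/s² ≈ 2.698e+20 m³/s² = 2.698 × 10^20 m³/s².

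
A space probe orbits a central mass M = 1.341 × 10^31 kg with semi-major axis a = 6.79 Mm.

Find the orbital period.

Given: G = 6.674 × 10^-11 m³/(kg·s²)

Convert to SI: a = 6.79 Mm = 6.79e+06 m.
GM = G · M = 6.674e-11 · 1.341e+31 = 8.94983e+20 m³/s².
Kepler's third law: T = 2π √(a³ / GM).
Substituting a = 6.79e+06 m and GM = 8.94983e+20 m³/s²:
T = 2π √((6.79e+06)³ / 8.94983e+20) s
T ≈ 3.716 s = 3.716 seconds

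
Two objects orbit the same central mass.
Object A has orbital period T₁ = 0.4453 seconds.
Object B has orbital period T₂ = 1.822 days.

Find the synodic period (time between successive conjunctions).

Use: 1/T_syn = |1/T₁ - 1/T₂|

Convert to SI: T₂ = 1.822 days = 157421 s.
T_syn = |T₁ · T₂ / (T₁ − T₂)|.
T_syn = |0.4453 · 157421 / (0.4453 − 157421)| s ≈ 0.4453 s = 0.4453 seconds.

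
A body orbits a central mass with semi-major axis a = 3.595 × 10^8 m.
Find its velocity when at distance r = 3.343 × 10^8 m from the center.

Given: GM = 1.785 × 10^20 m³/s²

Vis-viva: v = √(GM · (2/r − 1/a)).
2/r − 1/a = 2/3.343e+08 − 1/3.595e+08 = 3.20101e-09 m⁻¹.
v = √(1.785e+20 · 3.20101e-09) m/s ≈ 7.559e+05 m/s = 755.9 km/s.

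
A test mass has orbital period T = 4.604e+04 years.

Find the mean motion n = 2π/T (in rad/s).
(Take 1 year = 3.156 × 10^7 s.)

Convert to SI: T = 4.604e+04 years = 1.45302e+12 s.
n = 2π / T.
n = 2π / 1.45302e+12 s ≈ 4.324e-12 rad/s.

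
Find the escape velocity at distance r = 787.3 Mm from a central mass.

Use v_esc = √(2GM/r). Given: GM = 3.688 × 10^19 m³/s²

Convert to SI: r = 787.3 Mm = 7.873e+08 m.
Escape velocity comes from setting total energy to zero: ½v² − GM/r = 0 ⇒ v_esc = √(2GM / r).
v_esc = √(2 · 3.688e+19 / 7.873e+08) m/s ≈ 3.061e+05 m/s = 306.1 km/s.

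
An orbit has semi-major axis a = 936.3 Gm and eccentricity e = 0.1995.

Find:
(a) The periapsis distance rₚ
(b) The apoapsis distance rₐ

Convert to SI: a = 936.3 Gm = 9.363e+11 m.
(a) rₚ = a(1 − e) = 9.363e+11 · (1 − 0.1995) = 9.363e+11 · 0.8005 ≈ 7.495e+11 m = 749.5 Gm.
(b) rₐ = a(1 + e) = 9.363e+11 · (1 + 0.1995) = 9.363e+11 · 1.1995 ≈ 1.123e+12 m = 1.123 Tm.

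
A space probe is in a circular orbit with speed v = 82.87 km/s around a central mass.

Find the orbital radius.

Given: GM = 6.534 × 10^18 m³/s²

Convert to SI: v = 82.87 km/s = 82870 m/s.
For a circular orbit, v² = GM / r, so r = GM / v².
r = 6.534e+18 / (82870)² m ≈ 9.514e+08 m = 9.514 × 10^8 m.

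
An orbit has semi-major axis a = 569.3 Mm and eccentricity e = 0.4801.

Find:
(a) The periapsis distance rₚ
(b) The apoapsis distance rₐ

Convert to SI: a = 569.3 Mm = 5.693e+08 m.
(a) rₚ = a(1 − e) = 5.693e+08 · (1 − 0.4801) = 5.693e+08 · 0.5199 ≈ 2.96e+08 m = 296 Mm.
(b) rₐ = a(1 + e) = 5.693e+08 · (1 + 0.4801) = 5.693e+08 · 1.4801 ≈ 8.426e+08 m = 842.6 Mm.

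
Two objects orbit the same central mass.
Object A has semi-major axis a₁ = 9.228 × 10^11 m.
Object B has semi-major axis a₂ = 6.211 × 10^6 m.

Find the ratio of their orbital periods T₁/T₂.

From Kepler's third law, (T₁/T₂)² = (a₁/a₂)³, so T₁/T₂ = (a₁/a₂)^(3/2).
a₁/a₂ = 9.228e+11 / 6.211e+06 = 148575.
T₁/T₂ = (148575)^(3/2) ≈ 5.727e+07.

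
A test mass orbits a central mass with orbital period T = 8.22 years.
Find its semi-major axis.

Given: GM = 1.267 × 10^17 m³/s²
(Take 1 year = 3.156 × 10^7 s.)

Convert to SI: T = 8.22 years = 2.59423e+08 s.
Invert Kepler's third law: a = (GM · T² / (4π²))^(1/3).
Substituting T = 2.59423e+08 s and GM = 1.267e+17 m³/s²:
a = (1.267e+17 · (2.59423e+08)² / (4π²))^(1/3) m
a ≈ 6e+10 m = 60 Gm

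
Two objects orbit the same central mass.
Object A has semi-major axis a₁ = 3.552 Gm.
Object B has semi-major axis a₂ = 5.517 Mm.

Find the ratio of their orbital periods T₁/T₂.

Convert to SI: a₁ = 3.552 Gm = 3.552e+09 m; a₂ = 5.517 Mm = 5.517e+06 m.
From Kepler's third law, (T₁/T₂)² = (a₁/a₂)³, so T₁/T₂ = (a₁/a₂)^(3/2).
a₁/a₂ = 3.552e+09 / 5.517e+06 = 643.828.
T₁/T₂ = (643.828)^(3/2) ≈ 1.634e+04.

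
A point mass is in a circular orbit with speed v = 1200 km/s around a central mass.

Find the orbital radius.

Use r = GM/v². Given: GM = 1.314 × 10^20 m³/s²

Convert to SI: v = 1200 km/s = 1.2e+06 m/s.
For a circular orbit, v² = GM / r, so r = GM / v².
r = 1.314e+20 / (1.2e+06)² m ≈ 9.125e+07 m = 91.25 Mm.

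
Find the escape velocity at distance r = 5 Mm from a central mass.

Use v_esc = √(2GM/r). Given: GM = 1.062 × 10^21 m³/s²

Convert to SI: r = 5 Mm = 5e+06 m.
Escape velocity comes from setting total energy to zero: ½v² − GM/r = 0 ⇒ v_esc = √(2GM / r).
v_esc = √(2 · 1.062e+21 / 5e+06) m/s ≈ 2.061e+07 m/s = 2.061e+04 km/s.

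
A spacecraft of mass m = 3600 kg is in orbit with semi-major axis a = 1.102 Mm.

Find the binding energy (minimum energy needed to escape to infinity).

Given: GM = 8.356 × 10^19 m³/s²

Convert to SI: a = 1.102 Mm = 1.102e+06 m.
Total orbital energy is E = −GMm/(2a); binding energy is E_bind = −E = GMm/(2a).
E_bind = 8.356e+19 · 3600 / (2 · 1.102e+06) J ≈ 1.365e+17 J = 136.5 PJ.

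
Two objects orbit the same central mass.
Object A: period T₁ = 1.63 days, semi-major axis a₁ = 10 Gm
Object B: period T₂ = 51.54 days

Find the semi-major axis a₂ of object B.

Convert to SI: T₁ = 1.63 days = 140832 s; a₁ = 10 Gm = 1e+10 m; T₂ = 51.54 days = 4.45306e+06 s.
Kepler's third law: (T₁/T₂)² = (a₁/a₂)³ ⇒ a₂ = a₁ · (T₂/T₁)^(2/3).
T₂/T₁ = 4.45306e+06 / 140832 = 31.6196.
a₂ = 1e+10 · (31.6196)^(2/3) m ≈ 9.999e+10 m = 99.99 Gm.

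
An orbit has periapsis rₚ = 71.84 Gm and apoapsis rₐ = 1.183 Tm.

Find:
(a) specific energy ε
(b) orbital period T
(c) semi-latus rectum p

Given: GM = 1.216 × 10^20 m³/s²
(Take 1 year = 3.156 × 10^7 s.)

Convert to SI: rₚ = 71.84 Gm = 7.184e+10 m; rₐ = 1.183 Tm = 1.183e+12 m.
(a) With a = (rₚ + rₐ)/2 = 6.2742e+11 m, ε = −GM/(2a) = −1.216e+20/(2 · 6.2742e+11) J/kg ≈ -9.69e+07 J/kg
(b) With a = (rₚ + rₐ)/2 = 6.2742e+11 m, T = 2π √(a³/GM) = 2π √((6.2742e+11)³/1.216e+20) s ≈ 2.832e+08 s
(c) From a = (rₚ + rₐ)/2 = 6.2742e+11 m and e = (rₐ − rₚ)/(rₐ + rₚ) = 0.885499, p = a(1 − e²) = 6.2742e+11 · (1 − (0.885499)²) ≈ 1.355e+11 m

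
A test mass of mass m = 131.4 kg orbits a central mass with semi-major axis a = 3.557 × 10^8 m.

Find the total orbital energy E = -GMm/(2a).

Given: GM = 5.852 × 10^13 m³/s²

E = −GMm / (2a).
E = −5.852e+13 · 131.4 / (2 · 3.557e+08) J ≈ -1.081e+07 J = -10.81 MJ.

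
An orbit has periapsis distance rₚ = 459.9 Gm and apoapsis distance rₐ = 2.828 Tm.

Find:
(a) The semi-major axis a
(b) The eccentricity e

Convert to SI: rₚ = 459.9 Gm = 4.599e+11 m; rₐ = 2.828 Tm = 2.828e+12 m.
(a) a = (rₚ + rₐ) / 2 = (4.599e+11 + 2.828e+12) / 2 ≈ 1.644e+12 m = 1.644 Tm.
(b) e = (rₐ − rₚ) / (rₐ + rₚ) = (2.828e+12 − 4.599e+11) / (2.828e+12 + 4.599e+11) ≈ 0.7202.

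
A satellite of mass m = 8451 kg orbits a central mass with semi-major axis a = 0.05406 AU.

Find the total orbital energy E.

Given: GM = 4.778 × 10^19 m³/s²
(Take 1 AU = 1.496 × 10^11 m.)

Convert to SI: a = 0.05406 AU = 8.08738e+09 m.
E = −GMm / (2a).
E = −4.778e+19 · 8451 / (2 · 8.08738e+09) J ≈ -2.496e+13 J = -24.96 TJ.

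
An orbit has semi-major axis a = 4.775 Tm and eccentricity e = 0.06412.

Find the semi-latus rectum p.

Convert to SI: a = 4.775 Tm = 4.775e+12 m.
p = a (1 − e²).
p = 4.775e+12 · (1 − (0.06412)²) = 4.775e+12 · 0.995889 ≈ 4.755e+12 m = 4.755 Tm.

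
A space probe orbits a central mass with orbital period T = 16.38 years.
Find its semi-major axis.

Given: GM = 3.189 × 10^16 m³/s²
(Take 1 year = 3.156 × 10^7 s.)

Convert to SI: T = 16.38 years = 5.16953e+08 s.
Invert Kepler's third law: a = (GM · T² / (4π²))^(1/3).
Substituting T = 5.16953e+08 s and GM = 3.189e+16 m³/s²:
a = (3.189e+16 · (5.16953e+08)² / (4π²))^(1/3) m
a ≈ 5.999e+10 m = 59.99 Gm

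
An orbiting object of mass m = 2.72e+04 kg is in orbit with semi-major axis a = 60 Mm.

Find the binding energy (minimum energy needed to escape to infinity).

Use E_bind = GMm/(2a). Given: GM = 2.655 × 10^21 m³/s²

Convert to SI: a = 60 Mm = 6e+07 m.
Total orbital energy is E = −GMm/(2a); binding energy is E_bind = −E = GMm/(2a).
E_bind = 2.655e+21 · 2.72e+04 / (2 · 6e+07) J ≈ 6.018e+17 J = 601.8 PJ.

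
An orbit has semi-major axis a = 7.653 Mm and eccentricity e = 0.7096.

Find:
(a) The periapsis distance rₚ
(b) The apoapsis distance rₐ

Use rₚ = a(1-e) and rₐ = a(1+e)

Convert to SI: a = 7.653 Mm = 7.653e+06 m.
(a) rₚ = a(1 − e) = 7.653e+06 · (1 − 0.7096) = 7.653e+06 · 0.2904 ≈ 2.222e+06 m = 2.222 Mm.
(b) rₐ = a(1 + e) = 7.653e+06 · (1 + 0.7096) = 7.653e+06 · 1.7096 ≈ 1.308e+07 m = 13.08 Mm.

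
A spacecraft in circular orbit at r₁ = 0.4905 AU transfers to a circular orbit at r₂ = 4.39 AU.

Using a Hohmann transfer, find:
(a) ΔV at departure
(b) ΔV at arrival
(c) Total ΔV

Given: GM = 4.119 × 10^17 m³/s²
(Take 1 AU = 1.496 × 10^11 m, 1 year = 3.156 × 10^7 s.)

Convert to SI: r₁ = 0.4905 AU = 7.33788e+10 m; r₂ = 4.39 AU = 6.56744e+11 m.
Transfer semi-major axis: a_t = (r₁ + r₂)/2 = (7.33788e+10 + 6.56744e+11)/2 = 3.65061e+11 m.
Circular speeds: v₁ = √(GM/r₁) = 2369.25 m/s, v₂ = √(GM/r₂) = 791.95 m/s.
Transfer speeds (vis-viva v² = GM(2/r − 1/a_t)): v₁ᵗ = 3177.79 m/s, v₂ᵗ = 355.059 m/s.
(a) ΔV₁ = |v₁ᵗ − v₁| ≈ 808.5 m/s = 0.1706 AU/year.
(b) ΔV₂ = |v₂ − v₂ᵗ| ≈ 436.9 m/s = 0.09217 AU/year.
(c) ΔV_total = ΔV₁ + ΔV₂ ≈ 1245 m/s = 0.2627 AU/year.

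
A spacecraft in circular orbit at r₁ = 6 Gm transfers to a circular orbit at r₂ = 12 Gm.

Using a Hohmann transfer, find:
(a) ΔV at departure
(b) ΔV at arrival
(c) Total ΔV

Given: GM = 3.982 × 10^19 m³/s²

Convert to SI: r₁ = 6 Gm = 6e+09 m; r₂ = 12 Gm = 1.2e+10 m.
Transfer semi-major axis: a_t = (r₁ + r₂)/2 = (6e+09 + 1.2e+10)/2 = 9e+09 m.
Circular speeds: v₁ = √(GM/r₁) = 81465.7 m/s, v₂ = √(GM/r₂) = 57605 m/s.
Transfer speeds (vis-viva v² = GM(2/r − 1/a_t)): v₁ᵗ = 94068.5 m/s, v₂ᵗ = 47034.3 m/s.
(a) ΔV₁ = |v₁ᵗ − v₁| ≈ 1.26e+04 m/s = 12.6 km/s.
(b) ΔV₂ = |v₂ − v₂ᵗ| ≈ 1.057e+04 m/s = 10.57 km/s.
(c) ΔV_total = ΔV₁ + ΔV₂ ≈ 2.317e+04 m/s = 23.17 km/s.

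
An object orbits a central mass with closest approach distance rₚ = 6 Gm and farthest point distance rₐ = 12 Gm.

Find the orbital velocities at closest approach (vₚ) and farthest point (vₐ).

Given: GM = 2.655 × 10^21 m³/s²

Convert to SI: rₚ = 6 Gm = 6e+09 m; rₐ = 12 Gm = 1.2e+10 m.
Use the vis-viva equation v² = GM(2/r − 1/a) with a = (rₚ + rₐ)/2 = (6e+09 + 1.2e+10)/2 = 9e+09 m.
vₚ = √(GM · (2/rₚ − 1/a)) = √(2.655e+21 · (2/6e+09 − 1/9e+09)) m/s ≈ 7.681e+05 m/s = 768.1 km/s.
vₐ = √(GM · (2/rₐ − 1/a)) = √(2.655e+21 · (2/1.2e+10 − 1/9e+09)) m/s ≈ 3.841e+05 m/s = 384.1 km/s.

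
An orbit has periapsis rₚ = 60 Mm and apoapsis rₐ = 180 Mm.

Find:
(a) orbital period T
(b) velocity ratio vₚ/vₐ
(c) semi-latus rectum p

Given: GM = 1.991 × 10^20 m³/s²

Convert to SI: rₚ = 60 Mm = 6e+07 m; rₐ = 180 Mm = 1.8e+08 m.
(a) With a = (rₚ + rₐ)/2 = 1.2e+08 m, T = 2π √(a³/GM) = 2π √((1.2e+08)³/1.991e+20) s ≈ 585.4 s
(b) Conservation of angular momentum (rₚvₚ = rₐvₐ) gives vₚ/vₐ = rₐ/rₚ = 1.8e+08/6e+07 ≈ 3
(c) From a = (rₚ + rₐ)/2 = 1.2e+08 m and e = (rₐ − rₚ)/(rₐ + rₚ) = 0.5, p = a(1 − e²) = 1.2e+08 · (1 − (0.5)²) ≈ 9e+07 m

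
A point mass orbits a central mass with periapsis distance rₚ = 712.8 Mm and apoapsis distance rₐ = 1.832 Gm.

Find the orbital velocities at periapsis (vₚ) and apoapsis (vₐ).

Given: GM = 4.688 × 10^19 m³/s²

Convert to SI: rₚ = 712.8 Mm = 7.128e+08 m; rₐ = 1.832 Gm = 1.832e+09 m.
Use the vis-viva equation v² = GM(2/r − 1/a) with a = (rₚ + rₐ)/2 = (7.128e+08 + 1.832e+09)/2 = 1.2724e+09 m.
vₚ = √(GM · (2/rₚ − 1/a)) = √(4.688e+19 · (2/7.128e+08 − 1/1.2724e+09)) m/s ≈ 3.077e+05 m/s = 307.7 km/s.
vₐ = √(GM · (2/rₐ − 1/a)) = √(4.688e+19 · (2/1.832e+09 − 1/1.2724e+09)) m/s ≈ 1.197e+05 m/s = 119.7 km/s.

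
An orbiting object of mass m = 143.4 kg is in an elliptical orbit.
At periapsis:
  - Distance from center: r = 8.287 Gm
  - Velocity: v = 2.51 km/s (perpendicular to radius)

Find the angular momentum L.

Convert to SI: r = 8.287 Gm = 8.287e+09 m; v = 2.51 km/s = 2510 m/s.
Since v is perpendicular to r, L = m · v · r.
L = 143.4 · 2510 · 8.287e+09 kg·m²/s ≈ 2.983e+15 kg·m²/s.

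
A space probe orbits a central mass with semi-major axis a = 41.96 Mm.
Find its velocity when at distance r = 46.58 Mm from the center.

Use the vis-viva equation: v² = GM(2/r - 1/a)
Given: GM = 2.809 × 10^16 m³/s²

Convert to SI: a = 41.96 Mm = 4.196e+07 m; r = 46.58 Mm = 4.658e+07 m.
Vis-viva: v = √(GM · (2/r − 1/a)).
2/r − 1/a = 2/4.658e+07 − 1/4.196e+07 = 1.91047e-08 m⁻¹.
v = √(2.809e+16 · 1.91047e-08) m/s ≈ 2.317e+04 m/s = 23.17 km/s.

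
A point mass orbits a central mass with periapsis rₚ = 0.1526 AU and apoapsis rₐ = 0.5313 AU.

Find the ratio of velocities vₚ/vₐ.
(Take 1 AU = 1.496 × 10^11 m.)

Convert to SI: rₚ = 0.1526 AU = 2.2829e+10 m; rₐ = 0.5313 AU = 7.94825e+10 m.
Conservation of angular momentum gives rₚvₚ = rₐvₐ, so vₚ/vₐ = rₐ/rₚ.
vₚ/vₐ = 7.94825e+10 / 2.2829e+10 ≈ 3.482.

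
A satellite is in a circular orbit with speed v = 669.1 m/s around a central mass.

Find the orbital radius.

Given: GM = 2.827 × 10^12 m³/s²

For a circular orbit, v² = GM / r, so r = GM / v².
r = 2.827e+12 / (669.1)² m ≈ 6.315e+06 m = 6.315 × 10^6 m.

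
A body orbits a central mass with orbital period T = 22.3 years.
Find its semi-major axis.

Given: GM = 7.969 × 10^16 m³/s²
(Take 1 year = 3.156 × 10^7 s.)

Convert to SI: T = 22.3 years = 7.03788e+08 s.
Invert Kepler's third law: a = (GM · T² / (4π²))^(1/3).
Substituting T = 7.03788e+08 s and GM = 7.969e+16 m³/s²:
a = (7.969e+16 · (7.03788e+08)² / (4π²))^(1/3) m
a ≈ 9.999e+10 m = 99.99 Gm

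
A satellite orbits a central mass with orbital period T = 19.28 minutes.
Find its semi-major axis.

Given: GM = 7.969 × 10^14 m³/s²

Convert to SI: T = 19.28 minutes = 1156.8 s.
Invert Kepler's third law: a = (GM · T² / (4π²))^(1/3).
Substituting T = 1156.8 s and GM = 7.969e+14 m³/s²:
a = (7.969e+14 · (1156.8)² / (4π²))^(1/3) m
a ≈ 3e+06 m = 3 Mm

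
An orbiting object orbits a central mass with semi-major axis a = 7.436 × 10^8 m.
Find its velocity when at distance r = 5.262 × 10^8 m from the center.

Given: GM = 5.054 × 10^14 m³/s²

Vis-viva: v = √(GM · (2/r − 1/a)).
2/r − 1/a = 2/5.262e+08 − 1/7.436e+08 = 2.45603e-09 m⁻¹.
v = √(5.054e+14 · 2.45603e-09) m/s ≈ 1114 m/s = 1.114 km/s.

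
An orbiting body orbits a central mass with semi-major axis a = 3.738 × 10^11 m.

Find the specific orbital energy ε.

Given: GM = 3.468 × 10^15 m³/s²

ε = −GM / (2a).
ε = −3.468e+15 / (2 · 3.738e+11) J/kg ≈ -4639 J/kg = -4.639 kJ/kg.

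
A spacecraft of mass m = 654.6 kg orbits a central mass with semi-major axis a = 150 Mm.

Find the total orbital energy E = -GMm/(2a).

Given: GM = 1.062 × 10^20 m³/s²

Convert to SI: a = 150 Mm = 1.5e+08 m.
E = −GMm / (2a).
E = −1.062e+20 · 654.6 / (2 · 1.5e+08) J ≈ -2.317e+14 J = -231.7 TJ.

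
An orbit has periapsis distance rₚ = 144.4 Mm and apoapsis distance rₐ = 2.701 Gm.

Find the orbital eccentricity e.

Convert to SI: rₚ = 144.4 Mm = 1.444e+08 m; rₐ = 2.701 Gm = 2.701e+09 m.
e = (rₐ − rₚ) / (rₐ + rₚ).
e = (2.701e+09 − 1.444e+08) / (2.701e+09 + 1.444e+08) = 2.5566e+09 / 2.8454e+09 ≈ 0.8985.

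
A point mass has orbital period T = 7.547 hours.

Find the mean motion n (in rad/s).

Convert to SI: T = 7.547 hours = 27169.2 s.
n = 2π / T.
n = 2π / 27169.2 s ≈ 0.0002313 rad/s.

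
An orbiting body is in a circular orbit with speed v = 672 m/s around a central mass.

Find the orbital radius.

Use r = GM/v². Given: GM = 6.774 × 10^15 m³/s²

For a circular orbit, v² = GM / r, so r = GM / v².
r = 6.774e+15 / (672)² m ≈ 1.5e+10 m = 15 Gm.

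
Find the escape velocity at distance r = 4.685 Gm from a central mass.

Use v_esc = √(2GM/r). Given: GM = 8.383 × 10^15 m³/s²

Convert to SI: r = 4.685 Gm = 4.685e+09 m.
Escape velocity comes from setting total energy to zero: ½v² − GM/r = 0 ⇒ v_esc = √(2GM / r).
v_esc = √(2 · 8.383e+15 / 4.685e+09) m/s ≈ 1892 m/s = 1.892 km/s.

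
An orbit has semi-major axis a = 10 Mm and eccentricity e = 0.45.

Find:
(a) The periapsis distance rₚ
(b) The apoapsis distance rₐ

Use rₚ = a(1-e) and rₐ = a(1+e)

Convert to SI: a = 10 Mm = 1e+07 m.
(a) rₚ = a(1 − e) = 1e+07 · (1 − 0.45) = 1e+07 · 0.55 ≈ 5.5e+06 m = 5.5 Mm.
(b) rₐ = a(1 + e) = 1e+07 · (1 + 0.45) = 1e+07 · 1.45 ≈ 1.45e+07 m = 14.5 Mm.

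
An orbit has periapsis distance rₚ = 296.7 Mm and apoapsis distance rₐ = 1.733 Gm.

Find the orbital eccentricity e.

Convert to SI: rₚ = 296.7 Mm = 2.967e+08 m; rₐ = 1.733 Gm = 1.733e+09 m.
e = (rₐ − rₚ) / (rₐ + rₚ).
e = (1.733e+09 − 2.967e+08) / (1.733e+09 + 2.967e+08) = 1.4363e+09 / 2.0297e+09 ≈ 0.7076.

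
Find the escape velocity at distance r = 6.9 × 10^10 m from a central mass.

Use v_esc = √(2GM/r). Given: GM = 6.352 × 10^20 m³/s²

Escape velocity comes from setting total energy to zero: ½v² − GM/r = 0 ⇒ v_esc = √(2GM / r).
v_esc = √(2 · 6.352e+20 / 6.9e+10) m/s ≈ 1.357e+05 m/s = 135.7 km/s.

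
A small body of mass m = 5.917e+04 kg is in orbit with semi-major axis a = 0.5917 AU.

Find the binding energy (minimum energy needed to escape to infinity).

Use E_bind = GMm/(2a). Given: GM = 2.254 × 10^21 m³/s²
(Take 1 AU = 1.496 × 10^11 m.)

Convert to SI: a = 0.5917 AU = 8.85183e+10 m.
Total orbital energy is E = −GMm/(2a); binding energy is E_bind = −E = GMm/(2a).
E_bind = 2.254e+21 · 5.917e+04 / (2 · 8.85183e+10) J ≈ 7.533e+14 J = 753.3 TJ.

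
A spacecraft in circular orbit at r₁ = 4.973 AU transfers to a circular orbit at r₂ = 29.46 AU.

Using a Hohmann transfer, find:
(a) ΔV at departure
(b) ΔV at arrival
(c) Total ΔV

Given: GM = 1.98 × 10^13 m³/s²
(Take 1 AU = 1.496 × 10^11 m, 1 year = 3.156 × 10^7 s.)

Convert to SI: r₁ = 4.973 AU = 7.43961e+11 m; r₂ = 29.46 AU = 4.40722e+12 m.
Transfer semi-major axis: a_t = (r₁ + r₂)/2 = (7.43961e+11 + 4.40722e+12)/2 = 2.57559e+12 m.
Circular speeds: v₁ = √(GM/r₁) = 5.15891 m/s, v₂ = √(GM/r₂) = 2.11958 m/s.
Transfer speeds (vis-viva v² = GM(2/r − 1/a_t)): v₁ᵗ = 6.74841 m/s, v₂ᵗ = 1.13917 m/s.
(a) ΔV₁ = |v₁ᵗ − v₁| ≈ 1.59 m/s = 0.0003353 AU/year.
(b) ΔV₂ = |v₂ − v₂ᵗ| ≈ 0.9804 m/s = 0.0002068 AU/year.
(c) ΔV_total = ΔV₁ + ΔV₂ ≈ 2.57 m/s = 0.0005422 AU/year.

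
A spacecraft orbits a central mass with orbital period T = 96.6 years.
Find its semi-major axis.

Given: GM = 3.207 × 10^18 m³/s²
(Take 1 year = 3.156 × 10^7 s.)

Convert to SI: T = 96.6 years = 3.0487e+09 s.
Invert Kepler's third law: a = (GM · T² / (4π²))^(1/3).
Substituting T = 3.0487e+09 s and GM = 3.207e+18 m³/s²:
a = (3.207e+18 · (3.0487e+09)² / (4π²))^(1/3) m
a ≈ 9.106e+11 m = 910.6 Gm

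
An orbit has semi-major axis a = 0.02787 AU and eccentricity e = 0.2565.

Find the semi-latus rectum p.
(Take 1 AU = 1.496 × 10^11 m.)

Convert to SI: a = 0.02787 AU = 4.16935e+09 m.
p = a (1 − e²).
p = 4.16935e+09 · (1 − (0.2565)²) = 4.16935e+09 · 0.934208 ≈ 3.895e+09 m = 0.02604 AU.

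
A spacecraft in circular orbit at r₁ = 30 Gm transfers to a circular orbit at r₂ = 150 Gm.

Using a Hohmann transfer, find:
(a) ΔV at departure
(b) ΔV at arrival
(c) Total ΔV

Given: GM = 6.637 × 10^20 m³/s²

Convert to SI: r₁ = 30 Gm = 3e+10 m; r₂ = 150 Gm = 1.5e+11 m.
Transfer semi-major axis: a_t = (r₁ + r₂)/2 = (3e+10 + 1.5e+11)/2 = 9e+10 m.
Circular speeds: v₁ = √(GM/r₁) = 148739 m/s, v₂ = √(GM/r₂) = 66518.2 m/s.
Transfer speeds (vis-viva v² = GM(2/r − 1/a_t)): v₁ᵗ = 192021 m/s, v₂ᵗ = 38404.3 m/s.
(a) ΔV₁ = |v₁ᵗ − v₁| ≈ 4.328e+04 m/s = 43.28 km/s.
(b) ΔV₂ = |v₂ − v₂ᵗ| ≈ 2.811e+04 m/s = 28.11 km/s.
(c) ΔV_total = ΔV₁ + ΔV₂ ≈ 7.14e+04 m/s = 71.4 km/s.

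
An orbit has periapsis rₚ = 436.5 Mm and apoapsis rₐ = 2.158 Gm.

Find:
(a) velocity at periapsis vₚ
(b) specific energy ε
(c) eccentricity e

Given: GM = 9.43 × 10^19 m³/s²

Convert to SI: rₚ = 436.5 Mm = 4.365e+08 m; rₐ = 2.158 Gm = 2.158e+09 m.
(a) With a = (rₚ + rₐ)/2 = 1.29725e+09 m, vₚ = √(GM (2/rₚ − 1/a)) = √(9.43e+19 · (2/4.365e+08 − 1/1.29725e+09)) m/s ≈ 5.995e+05 m/s
(b) With a = (rₚ + rₐ)/2 = 1.29725e+09 m, ε = −GM/(2a) = −9.43e+19/(2 · 1.29725e+09) J/kg ≈ -3.635e+10 J/kg
(c) e = (rₐ − rₚ)/(rₐ + rₚ) = (2.158e+09 − 4.365e+08)/(2.158e+09 + 4.365e+08) ≈ 0.6635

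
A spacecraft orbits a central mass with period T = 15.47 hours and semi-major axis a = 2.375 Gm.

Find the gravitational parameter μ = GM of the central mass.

Convert to SI: T = 15.47 hours = 55692 s; a = 2.375 Gm = 2.375e+09 m.
GM = 4π² · a³ / T².
GM = 4π² · (2.375e+09)³ / (55692)² m³/s² ≈ 1.705e+20 m³/s² = 1.705 × 10^20 m³/s².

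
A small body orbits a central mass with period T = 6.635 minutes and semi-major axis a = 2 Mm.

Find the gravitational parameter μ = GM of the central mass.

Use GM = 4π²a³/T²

Convert to SI: T = 6.635 minutes = 398.1 s; a = 2 Mm = 2e+06 m.
GM = 4π² · a³ / T².
GM = 4π² · (2e+06)³ / (398.1)² m³/s² ≈ 1.993e+15 m³/s² = 1.993 × 10^15 m³/s².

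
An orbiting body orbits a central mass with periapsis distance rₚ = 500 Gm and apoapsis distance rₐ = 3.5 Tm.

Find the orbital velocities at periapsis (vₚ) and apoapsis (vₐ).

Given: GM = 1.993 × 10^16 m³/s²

Convert to SI: rₚ = 500 Gm = 5e+11 m; rₐ = 3.5 Tm = 3.5e+12 m.
Use the vis-viva equation v² = GM(2/r − 1/a) with a = (rₚ + rₐ)/2 = (5e+11 + 3.5e+12)/2 = 2e+12 m.
vₚ = √(GM · (2/rₚ − 1/a)) = √(1.993e+16 · (2/5e+11 − 1/2e+12)) m/s ≈ 264.1 m/s = 264.1 m/s.
vₐ = √(GM · (2/rₐ − 1/a)) = √(1.993e+16 · (2/3.5e+12 − 1/2e+12)) m/s ≈ 37.73 m/s = 37.73 m/s.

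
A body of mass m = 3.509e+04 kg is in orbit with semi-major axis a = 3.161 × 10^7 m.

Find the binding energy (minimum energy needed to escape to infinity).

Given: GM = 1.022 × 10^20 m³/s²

Total orbital energy is E = −GMm/(2a); binding energy is E_bind = −E = GMm/(2a).
E_bind = 1.022e+20 · 3.509e+04 / (2 · 3.161e+07) J ≈ 5.673e+16 J = 56.73 PJ.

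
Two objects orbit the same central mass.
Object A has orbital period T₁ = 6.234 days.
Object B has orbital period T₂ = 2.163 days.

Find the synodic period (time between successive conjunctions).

Convert to SI: T₁ = 6.234 days = 538618 s; T₂ = 2.163 days = 186883 s.
T_syn = |T₁ · T₂ / (T₁ − T₂)|.
T_syn = |538618 · 186883 / (538618 − 186883)| s ≈ 2.862e+05 s = 3.312 days.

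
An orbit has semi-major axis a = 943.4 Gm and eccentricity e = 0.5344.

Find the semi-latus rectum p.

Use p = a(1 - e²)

Convert to SI: a = 943.4 Gm = 9.434e+11 m.
p = a (1 − e²).
p = 9.434e+11 · (1 − (0.5344)²) = 9.434e+11 · 0.714417 ≈ 6.74e+11 m = 674 Gm.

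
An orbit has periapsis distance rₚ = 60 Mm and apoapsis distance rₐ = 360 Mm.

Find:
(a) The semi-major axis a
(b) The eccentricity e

Convert to SI: rₚ = 60 Mm = 6e+07 m; rₐ = 360 Mm = 3.6e+08 m.
(a) a = (rₚ + rₐ) / 2 = (6e+07 + 3.6e+08) / 2 ≈ 2.1e+08 m = 210 Mm.
(b) e = (rₐ − rₚ) / (rₐ + rₚ) = (3.6e+08 − 6e+07) / (3.6e+08 + 6e+07) ≈ 0.7143.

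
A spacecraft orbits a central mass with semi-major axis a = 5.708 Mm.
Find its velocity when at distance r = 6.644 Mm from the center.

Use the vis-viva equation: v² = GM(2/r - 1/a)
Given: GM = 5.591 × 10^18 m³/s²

Convert to SI: a = 5.708 Mm = 5.708e+06 m; r = 6.644 Mm = 6.644e+06 m.
Vis-viva: v = √(GM · (2/r − 1/a)).
2/r − 1/a = 2/6.644e+06 − 1/5.708e+06 = 1.25831e-07 m⁻¹.
v = √(5.591e+18 · 1.25831e-07) m/s ≈ 8.388e+05 m/s = 838.8 km/s.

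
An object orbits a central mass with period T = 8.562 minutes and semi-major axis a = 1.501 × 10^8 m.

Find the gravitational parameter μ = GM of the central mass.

Convert to SI: T = 8.562 minutes = 513.72 s.
GM = 4π² · a³ / T².
GM = 4π² · (1.501e+08)³ / (513.72)² m³/s² ≈ 5.059e+20 m³/s² = 5.059 × 10^20 m³/s².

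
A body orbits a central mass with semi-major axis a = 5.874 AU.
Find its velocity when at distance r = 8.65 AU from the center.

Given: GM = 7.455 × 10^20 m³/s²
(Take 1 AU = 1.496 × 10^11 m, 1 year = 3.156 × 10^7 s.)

Convert to SI: a = 5.874 AU = 8.7875e+11 m; r = 8.65 AU = 1.29404e+12 m.
Vis-viva: v = √(GM · (2/r − 1/a)).
2/r − 1/a = 2/1.29404e+12 − 1/8.7875e+11 = 4.07568e-13 m⁻¹.
v = √(7.455e+20 · 4.07568e-13) m/s ≈ 1.743e+04 m/s = 3.677 AU/year.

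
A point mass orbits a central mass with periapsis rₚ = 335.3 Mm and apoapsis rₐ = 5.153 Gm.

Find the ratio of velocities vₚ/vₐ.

Convert to SI: rₚ = 335.3 Mm = 3.353e+08 m; rₐ = 5.153 Gm = 5.153e+09 m.
Conservation of angular momentum gives rₚvₚ = rₐvₐ, so vₚ/vₐ = rₐ/rₚ.
vₚ/vₐ = 5.153e+09 / 3.353e+08 ≈ 15.37.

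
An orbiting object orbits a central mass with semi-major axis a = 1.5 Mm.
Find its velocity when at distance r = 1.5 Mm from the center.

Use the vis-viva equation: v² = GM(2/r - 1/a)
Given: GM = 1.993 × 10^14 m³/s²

Convert to SI: a = 1.5 Mm = 1.5e+06 m; r = 1.5 Mm = 1.5e+06 m.
Vis-viva: v = √(GM · (2/r − 1/a)).
2/r − 1/a = 2/1.5e+06 − 1/1.5e+06 = 6.66667e-07 m⁻¹.
v = √(1.993e+14 · 6.66667e-07) m/s ≈ 1.153e+04 m/s = 11.53 km/s.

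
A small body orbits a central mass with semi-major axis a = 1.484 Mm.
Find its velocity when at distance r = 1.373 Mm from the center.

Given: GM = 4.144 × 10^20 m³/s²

Convert to SI: a = 1.484 Mm = 1.484e+06 m; r = 1.373 Mm = 1.373e+06 m.
Vis-viva: v = √(GM · (2/r − 1/a)).
2/r − 1/a = 2/1.373e+06 − 1/1.484e+06 = 7.8281e-07 m⁻¹.
v = √(4.144e+20 · 7.8281e-07) m/s ≈ 1.801e+07 m/s = 1.801e+04 km/s.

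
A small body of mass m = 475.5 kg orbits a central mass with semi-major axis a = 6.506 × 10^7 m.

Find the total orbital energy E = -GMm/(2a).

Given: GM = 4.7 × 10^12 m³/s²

E = −GMm / (2a).
E = −4.7e+12 · 475.5 / (2 · 6.506e+07) J ≈ -1.718e+07 J = -17.18 MJ.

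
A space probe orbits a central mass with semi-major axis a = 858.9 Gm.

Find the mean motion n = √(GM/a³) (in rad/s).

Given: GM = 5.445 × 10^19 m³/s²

Convert to SI: a = 858.9 Gm = 8.589e+11 m.
n = √(GM / a³).
n = √(5.445e+19 / (8.589e+11)³) rad/s ≈ 9.27e-09 rad/s.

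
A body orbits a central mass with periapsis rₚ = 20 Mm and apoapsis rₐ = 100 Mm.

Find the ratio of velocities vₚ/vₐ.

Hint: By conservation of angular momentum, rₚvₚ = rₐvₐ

Convert to SI: rₚ = 20 Mm = 2e+07 m; rₐ = 100 Mm = 1e+08 m.
Conservation of angular momentum gives rₚvₚ = rₐvₐ, so vₚ/vₐ = rₐ/rₚ.
vₚ/vₐ = 1e+08 / 2e+07 ≈ 5.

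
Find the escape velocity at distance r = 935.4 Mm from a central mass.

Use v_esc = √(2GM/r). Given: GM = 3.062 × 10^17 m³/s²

Convert to SI: r = 935.4 Mm = 9.354e+08 m.
Escape velocity comes from setting total energy to zero: ½v² − GM/r = 0 ⇒ v_esc = √(2GM / r).
v_esc = √(2 · 3.062e+17 / 9.354e+08) m/s ≈ 2.559e+04 m/s = 25.59 km/s.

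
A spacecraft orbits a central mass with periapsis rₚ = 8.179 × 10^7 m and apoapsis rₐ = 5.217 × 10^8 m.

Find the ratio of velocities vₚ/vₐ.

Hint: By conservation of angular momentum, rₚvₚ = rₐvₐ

Conservation of angular momentum gives rₚvₚ = rₐvₐ, so vₚ/vₐ = rₐ/rₚ.
vₚ/vₐ = 5.217e+08 / 8.179e+07 ≈ 6.379.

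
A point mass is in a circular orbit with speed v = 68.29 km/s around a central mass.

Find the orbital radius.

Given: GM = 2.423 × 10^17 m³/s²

Convert to SI: v = 68.29 km/s = 68290 m/s.
For a circular orbit, v² = GM / r, so r = GM / v².
r = 2.423e+17 / (68290)² m ≈ 5.196e+07 m = 51.96 Mm.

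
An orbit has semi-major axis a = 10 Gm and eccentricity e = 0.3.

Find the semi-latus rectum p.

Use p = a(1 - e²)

Convert to SI: a = 10 Gm = 1e+10 m.
p = a (1 − e²).
p = 1e+10 · (1 − (0.3)²) = 1e+10 · 0.91 ≈ 9.1e+09 m = 9.1 Gm.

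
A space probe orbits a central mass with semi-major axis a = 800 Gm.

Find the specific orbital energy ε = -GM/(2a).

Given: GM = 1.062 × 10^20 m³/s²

Convert to SI: a = 800 Gm = 8e+11 m.
ε = −GM / (2a).
ε = −1.062e+20 / (2 · 8e+11) J/kg ≈ -6.638e+07 J/kg = -66.38 MJ/kg.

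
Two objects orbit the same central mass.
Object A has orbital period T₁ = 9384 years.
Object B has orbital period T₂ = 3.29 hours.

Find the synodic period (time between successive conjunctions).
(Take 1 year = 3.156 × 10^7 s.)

Convert to SI: T₁ = 9384 years = 2.96159e+11 s; T₂ = 3.29 hours = 11844 s.
T_syn = |T₁ · T₂ / (T₁ − T₂)|.
T_syn = |2.96159e+11 · 11844 / (2.96159e+11 − 11844)| s ≈ 1.184e+04 s = 3.29 hours.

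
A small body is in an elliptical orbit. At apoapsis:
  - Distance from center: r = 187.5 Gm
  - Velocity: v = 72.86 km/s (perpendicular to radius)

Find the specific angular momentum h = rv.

Convert to SI: r = 187.5 Gm = 1.875e+11 m; v = 72.86 km/s = 72860 m/s.
With v perpendicular to r, h = r · v.
h = 1.875e+11 · 72860 m²/s ≈ 1.366e+16 m²/s.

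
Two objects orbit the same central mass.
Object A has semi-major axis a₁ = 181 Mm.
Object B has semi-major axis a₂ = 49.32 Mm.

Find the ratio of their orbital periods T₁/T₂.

Convert to SI: a₁ = 181 Mm = 1.81e+08 m; a₂ = 49.32 Mm = 4.932e+07 m.
From Kepler's third law, (T₁/T₂)² = (a₁/a₂)³, so T₁/T₂ = (a₁/a₂)^(3/2).
a₁/a₂ = 1.81e+08 / 4.932e+07 = 3.66991.
T₁/T₂ = (3.66991)^(3/2) ≈ 7.03.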